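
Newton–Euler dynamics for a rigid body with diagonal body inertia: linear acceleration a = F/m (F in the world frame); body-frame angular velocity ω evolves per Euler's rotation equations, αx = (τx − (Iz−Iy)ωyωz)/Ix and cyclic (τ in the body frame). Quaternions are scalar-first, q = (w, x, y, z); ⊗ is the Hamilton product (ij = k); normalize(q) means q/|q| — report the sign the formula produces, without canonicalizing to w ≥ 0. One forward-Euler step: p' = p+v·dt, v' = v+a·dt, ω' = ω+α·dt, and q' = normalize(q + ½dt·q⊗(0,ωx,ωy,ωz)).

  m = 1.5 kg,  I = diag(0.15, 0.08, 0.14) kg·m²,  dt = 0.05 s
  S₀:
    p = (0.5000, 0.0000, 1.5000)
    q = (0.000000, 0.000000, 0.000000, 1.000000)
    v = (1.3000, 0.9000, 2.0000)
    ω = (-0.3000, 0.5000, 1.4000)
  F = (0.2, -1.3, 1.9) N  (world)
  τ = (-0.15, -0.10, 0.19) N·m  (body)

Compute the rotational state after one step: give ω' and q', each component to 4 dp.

ω' = (-0.3640, 0.4401, 1.4641)
q' = (-0.0350, -0.0125, -0.0075, 0.9993)

ω×(Iω) gyroscopic = (0.0420, -0.0042, 0.0105)
(τ − ω×Iω)/I = (-1.2800, -1.1975, 1.2821)
ω + α·dt = (-0.3640, 0.4401, 1.4641)
Hamilton product q⊗(0,ω) = (-1.4000000, -0.5000000, -0.3000000, 0.0000000)
q' = normalize(q + ½dt·q⊗(0,ω)) = (-0.0350, -0.0125, -0.0075, 0.9993)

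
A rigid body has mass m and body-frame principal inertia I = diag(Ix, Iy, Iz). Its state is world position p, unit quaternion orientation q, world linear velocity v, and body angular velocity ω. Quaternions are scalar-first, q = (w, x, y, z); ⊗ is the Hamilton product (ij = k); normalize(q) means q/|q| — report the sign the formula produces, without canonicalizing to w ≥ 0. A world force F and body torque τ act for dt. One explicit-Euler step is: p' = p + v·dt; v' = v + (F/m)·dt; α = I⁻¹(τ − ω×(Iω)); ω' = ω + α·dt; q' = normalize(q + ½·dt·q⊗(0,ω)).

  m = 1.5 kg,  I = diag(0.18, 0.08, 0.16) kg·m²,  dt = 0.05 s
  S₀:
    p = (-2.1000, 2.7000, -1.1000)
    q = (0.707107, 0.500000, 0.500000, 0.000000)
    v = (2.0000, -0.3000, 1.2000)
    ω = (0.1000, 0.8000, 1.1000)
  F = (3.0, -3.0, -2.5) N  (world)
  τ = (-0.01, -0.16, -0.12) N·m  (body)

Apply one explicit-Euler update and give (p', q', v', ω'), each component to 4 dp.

a = (2.0000, -2.0000, -1.6667)
p' = p + v·dt = (-2.0000, 2.6850, -1.0400)
v' = v + a·dt = (2.1000, -0.4000, 1.1167)
precession coupling ω×(Iω) = (0.0704, 0.0022, -0.0080)
(τ − ω×Iω)/I = (-0.4467, -2.0275, -0.7000)
new body rate ω' = (0.0777, 0.6986, 1.0650)
Hamilton product q⊗(0,ω) = (-0.4500000, 0.6207107, 0.0156856, 1.1278177)
updated quaternion q' = (0.6955, 0.5152, 0.5001, 0.0282)

p' = (-2.0000, 2.6850, -1.0400)
q' = (0.6955, 0.5152, 0.5001, 0.0282)
v' = (2.1000, -0.4000, 1.1167)
ω' = (0.0777, 0.6986, 1.0650)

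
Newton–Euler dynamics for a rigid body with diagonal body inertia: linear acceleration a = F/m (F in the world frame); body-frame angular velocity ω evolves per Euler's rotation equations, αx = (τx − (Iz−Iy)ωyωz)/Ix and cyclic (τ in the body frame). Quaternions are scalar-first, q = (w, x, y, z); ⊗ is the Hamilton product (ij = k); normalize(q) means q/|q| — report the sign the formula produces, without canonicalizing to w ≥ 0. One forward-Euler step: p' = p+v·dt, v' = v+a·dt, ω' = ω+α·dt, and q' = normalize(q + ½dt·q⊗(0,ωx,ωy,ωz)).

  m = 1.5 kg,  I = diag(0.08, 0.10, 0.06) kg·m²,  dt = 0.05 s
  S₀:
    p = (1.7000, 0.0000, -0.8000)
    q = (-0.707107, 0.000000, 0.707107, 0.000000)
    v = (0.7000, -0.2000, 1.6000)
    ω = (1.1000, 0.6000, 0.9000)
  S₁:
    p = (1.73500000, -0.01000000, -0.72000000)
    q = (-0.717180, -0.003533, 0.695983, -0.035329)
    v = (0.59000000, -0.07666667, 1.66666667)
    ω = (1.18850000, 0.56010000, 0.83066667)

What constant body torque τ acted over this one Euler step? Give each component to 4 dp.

τ = (0.1200, -0.0600, -0.0700)

ω₁ − ω₀ = (0.08850000, -0.03990000, -0.06933333)
ω₀×(Iω₀) = (-0.0216, 0.0198, 0.0132)
applied torque τ = (0.1200, -0.0600, -0.0700)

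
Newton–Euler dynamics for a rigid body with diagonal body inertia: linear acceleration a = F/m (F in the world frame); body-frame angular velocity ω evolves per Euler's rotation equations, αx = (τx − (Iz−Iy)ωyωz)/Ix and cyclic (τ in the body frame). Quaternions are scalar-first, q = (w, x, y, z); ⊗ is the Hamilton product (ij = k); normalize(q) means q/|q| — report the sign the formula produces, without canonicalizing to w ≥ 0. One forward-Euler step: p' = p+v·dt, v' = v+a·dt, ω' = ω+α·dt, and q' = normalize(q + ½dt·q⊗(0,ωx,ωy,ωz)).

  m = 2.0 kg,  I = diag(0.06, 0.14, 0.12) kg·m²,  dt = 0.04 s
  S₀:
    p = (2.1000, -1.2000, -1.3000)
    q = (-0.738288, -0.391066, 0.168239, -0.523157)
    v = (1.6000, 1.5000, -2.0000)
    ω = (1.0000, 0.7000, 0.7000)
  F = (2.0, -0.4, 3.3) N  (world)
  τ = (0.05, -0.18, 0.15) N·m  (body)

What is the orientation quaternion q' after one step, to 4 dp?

q' = (-0.7252, -0.3960, 0.1529, -0.5421)

q⊗(0,ω) = (0.6395086, -0.2543108, -0.7662124, -0.9587868)
q + ½dt·q⊗(0,ω), renormalized = (-0.7252, -0.3960, 0.1529, -0.5421)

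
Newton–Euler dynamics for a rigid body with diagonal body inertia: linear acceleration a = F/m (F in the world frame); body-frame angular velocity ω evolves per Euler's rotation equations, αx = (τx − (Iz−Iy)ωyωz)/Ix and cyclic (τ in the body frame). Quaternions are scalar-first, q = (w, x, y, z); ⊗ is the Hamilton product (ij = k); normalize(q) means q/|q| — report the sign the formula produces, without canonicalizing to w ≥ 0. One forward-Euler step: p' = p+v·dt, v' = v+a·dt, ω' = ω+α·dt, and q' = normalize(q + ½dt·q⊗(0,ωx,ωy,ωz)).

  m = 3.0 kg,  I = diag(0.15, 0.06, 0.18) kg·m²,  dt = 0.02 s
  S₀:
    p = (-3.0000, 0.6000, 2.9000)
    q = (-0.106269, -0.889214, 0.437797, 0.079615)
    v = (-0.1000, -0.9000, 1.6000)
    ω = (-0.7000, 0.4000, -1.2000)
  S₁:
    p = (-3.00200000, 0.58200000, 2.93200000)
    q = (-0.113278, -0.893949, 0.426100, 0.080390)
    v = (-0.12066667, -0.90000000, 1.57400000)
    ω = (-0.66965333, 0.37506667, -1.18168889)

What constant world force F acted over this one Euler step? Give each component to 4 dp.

Δv = v₁−v₀ = (-0.02066667, 0.00000000, -0.02600000)
m·(v₁−v₀)/dt = (-3.1000, 0.0000, -3.9000)

F = (-3.1000, 0.0000, -3.9000)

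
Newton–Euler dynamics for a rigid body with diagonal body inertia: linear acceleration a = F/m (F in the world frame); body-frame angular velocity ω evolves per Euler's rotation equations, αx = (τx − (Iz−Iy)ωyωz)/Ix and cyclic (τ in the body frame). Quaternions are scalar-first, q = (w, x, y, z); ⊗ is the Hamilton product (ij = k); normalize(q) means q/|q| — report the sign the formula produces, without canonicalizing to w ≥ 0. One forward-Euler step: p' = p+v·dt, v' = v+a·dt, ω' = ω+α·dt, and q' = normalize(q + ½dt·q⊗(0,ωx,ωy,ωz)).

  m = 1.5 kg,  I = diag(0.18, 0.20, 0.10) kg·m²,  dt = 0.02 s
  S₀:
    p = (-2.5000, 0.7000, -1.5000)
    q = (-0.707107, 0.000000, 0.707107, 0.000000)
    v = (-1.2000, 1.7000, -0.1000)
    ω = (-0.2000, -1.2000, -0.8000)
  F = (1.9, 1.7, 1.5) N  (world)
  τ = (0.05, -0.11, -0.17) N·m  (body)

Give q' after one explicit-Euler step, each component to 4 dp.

q' = (-0.6985, -0.0042, 0.7155, 0.0071)

2q̇ = q⊗(0,ω) = (0.8485284, -0.4242642, 0.8485284, 0.7071070)
q + ½dt·q⊗(0,ω), renormalized = (-0.6985, -0.0042, 0.7155, 0.0071)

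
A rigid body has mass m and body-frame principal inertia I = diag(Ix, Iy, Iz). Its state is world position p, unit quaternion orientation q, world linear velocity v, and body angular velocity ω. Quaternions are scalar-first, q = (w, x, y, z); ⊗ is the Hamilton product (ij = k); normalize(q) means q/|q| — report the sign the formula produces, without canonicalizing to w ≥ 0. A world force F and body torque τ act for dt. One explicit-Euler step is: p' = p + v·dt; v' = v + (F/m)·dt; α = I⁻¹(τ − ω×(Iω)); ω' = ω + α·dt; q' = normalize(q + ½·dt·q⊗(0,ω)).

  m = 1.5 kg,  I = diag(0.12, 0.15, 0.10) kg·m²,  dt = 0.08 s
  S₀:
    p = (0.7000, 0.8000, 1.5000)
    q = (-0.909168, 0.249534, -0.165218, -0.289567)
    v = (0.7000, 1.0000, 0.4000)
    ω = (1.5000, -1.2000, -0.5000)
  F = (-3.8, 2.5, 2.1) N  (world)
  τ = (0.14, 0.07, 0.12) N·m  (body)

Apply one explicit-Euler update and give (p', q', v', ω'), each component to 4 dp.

linear accel F/m = (-2.5333, 1.6667, 1.4000)
p' = p + v·dt = (0.7560, 0.8800, 1.5320)
new velocity v' = (0.4973, 1.1333, 0.5120)
precession coupling ω×(Iω) = (-0.0300, -0.0150, -0.0540)
(τ − ω×Iω)/I = (1.4167, 0.5667, 1.7400)
new body rate ω' = (1.6133, -1.1547, -0.3608)
q⊗(0,ω) = (-0.7173461, -1.6286234, 0.7814181, 0.4029702)
updated quaternion q' = (-0.9349, 0.1838, -0.1335, -0.2726)

p' = (0.7560, 0.8800, 1.5320)
q' = (-0.9349, 0.1838, -0.1335, -0.2726)
v' = (0.4973, 1.1333, 0.5120)
ω' = (1.6133, -1.1547, -0.3608)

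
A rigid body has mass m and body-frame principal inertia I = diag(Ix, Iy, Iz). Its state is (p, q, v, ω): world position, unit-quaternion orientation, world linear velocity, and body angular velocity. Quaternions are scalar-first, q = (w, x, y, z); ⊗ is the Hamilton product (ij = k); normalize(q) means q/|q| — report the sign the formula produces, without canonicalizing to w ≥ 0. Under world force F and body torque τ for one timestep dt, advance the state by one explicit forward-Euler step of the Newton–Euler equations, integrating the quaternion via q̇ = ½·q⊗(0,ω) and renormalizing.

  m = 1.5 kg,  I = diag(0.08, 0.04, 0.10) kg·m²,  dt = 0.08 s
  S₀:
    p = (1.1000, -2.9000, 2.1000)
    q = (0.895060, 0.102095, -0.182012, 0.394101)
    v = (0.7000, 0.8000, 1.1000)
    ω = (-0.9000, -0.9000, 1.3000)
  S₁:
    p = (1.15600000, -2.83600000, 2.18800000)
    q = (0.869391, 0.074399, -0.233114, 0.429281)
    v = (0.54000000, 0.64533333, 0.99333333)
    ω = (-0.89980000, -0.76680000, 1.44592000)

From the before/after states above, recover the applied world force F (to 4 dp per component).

Δv = v₁−v₀ = (-0.16000000, -0.15466667, -0.10666667)
F = m·Δv/dt = (-3.0000, -2.9000, -2.0000)

F = (-3.0000, -2.9000, -2.0000)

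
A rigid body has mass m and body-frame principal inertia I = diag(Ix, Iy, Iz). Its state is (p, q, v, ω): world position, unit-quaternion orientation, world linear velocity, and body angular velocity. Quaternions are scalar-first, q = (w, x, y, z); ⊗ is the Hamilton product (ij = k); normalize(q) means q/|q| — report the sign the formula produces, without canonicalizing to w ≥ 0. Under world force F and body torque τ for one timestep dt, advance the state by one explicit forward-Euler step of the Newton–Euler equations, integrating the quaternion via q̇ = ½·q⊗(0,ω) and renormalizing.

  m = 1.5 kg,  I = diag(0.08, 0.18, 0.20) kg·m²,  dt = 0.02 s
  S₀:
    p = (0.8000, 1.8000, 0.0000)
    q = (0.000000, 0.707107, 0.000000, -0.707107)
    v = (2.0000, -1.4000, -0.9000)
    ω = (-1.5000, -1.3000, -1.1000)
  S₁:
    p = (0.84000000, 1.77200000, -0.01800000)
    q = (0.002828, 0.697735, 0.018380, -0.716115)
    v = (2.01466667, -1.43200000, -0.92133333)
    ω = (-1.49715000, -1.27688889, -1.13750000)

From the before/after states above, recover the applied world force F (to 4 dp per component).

F = (1.1000, -2.4000, -1.6000)

velocity change Δv = (0.01466667, -0.03200000, -0.02133333)
m·(v₁−v₀)/dt = (1.1000, -2.4000, -1.6000)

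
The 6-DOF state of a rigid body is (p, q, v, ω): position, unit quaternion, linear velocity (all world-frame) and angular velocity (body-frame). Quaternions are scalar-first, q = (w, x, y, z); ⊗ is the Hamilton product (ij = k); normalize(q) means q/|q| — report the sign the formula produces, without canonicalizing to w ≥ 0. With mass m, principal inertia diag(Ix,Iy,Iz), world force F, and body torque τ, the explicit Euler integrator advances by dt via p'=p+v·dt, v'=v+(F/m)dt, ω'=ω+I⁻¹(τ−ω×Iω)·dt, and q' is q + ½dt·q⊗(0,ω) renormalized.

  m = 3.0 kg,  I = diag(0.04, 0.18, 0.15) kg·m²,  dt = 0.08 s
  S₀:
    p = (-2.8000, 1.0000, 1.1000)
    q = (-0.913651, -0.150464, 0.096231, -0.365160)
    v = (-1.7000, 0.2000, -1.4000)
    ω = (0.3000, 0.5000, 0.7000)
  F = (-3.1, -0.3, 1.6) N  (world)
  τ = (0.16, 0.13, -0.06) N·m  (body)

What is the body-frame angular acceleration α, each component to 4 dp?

gyro term ω×Iω = (-0.0105, -0.0231, 0.0210)
angular accel α = (4.2625, 0.8506, -0.5400)

α = (4.2625, 0.8506, -0.5400)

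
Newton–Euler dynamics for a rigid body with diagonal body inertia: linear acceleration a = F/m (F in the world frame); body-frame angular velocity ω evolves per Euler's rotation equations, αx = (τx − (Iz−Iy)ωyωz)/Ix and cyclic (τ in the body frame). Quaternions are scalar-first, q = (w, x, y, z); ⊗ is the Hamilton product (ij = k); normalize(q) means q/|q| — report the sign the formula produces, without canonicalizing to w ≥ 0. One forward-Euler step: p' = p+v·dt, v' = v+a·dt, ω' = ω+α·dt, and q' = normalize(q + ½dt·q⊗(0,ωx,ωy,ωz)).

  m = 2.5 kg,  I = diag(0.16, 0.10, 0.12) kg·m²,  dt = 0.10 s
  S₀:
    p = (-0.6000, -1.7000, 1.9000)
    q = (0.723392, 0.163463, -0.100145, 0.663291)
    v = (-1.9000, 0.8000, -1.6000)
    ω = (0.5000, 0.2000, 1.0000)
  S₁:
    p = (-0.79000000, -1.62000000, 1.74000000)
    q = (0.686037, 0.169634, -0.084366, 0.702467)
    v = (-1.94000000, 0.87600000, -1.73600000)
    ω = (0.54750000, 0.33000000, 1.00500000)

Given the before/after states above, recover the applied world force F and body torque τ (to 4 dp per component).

F = (-1.0000, 1.9000, -3.4000)
τ = (0.0800, 0.1500, 0.0000)

rate change Δω = (0.04750000, 0.13000000, 0.00500000)
ω₀×(Iω₀) = (0.0040, 0.0200, -0.0060)
I·α + gyro = (0.0800, 0.1500, 0.0000)
Δv = v₁−v₀ = (-0.04000000, 0.07600000, -0.13600000)
m·(v₁−v₀)/dt = (-1.0000, 1.9000, -3.4000)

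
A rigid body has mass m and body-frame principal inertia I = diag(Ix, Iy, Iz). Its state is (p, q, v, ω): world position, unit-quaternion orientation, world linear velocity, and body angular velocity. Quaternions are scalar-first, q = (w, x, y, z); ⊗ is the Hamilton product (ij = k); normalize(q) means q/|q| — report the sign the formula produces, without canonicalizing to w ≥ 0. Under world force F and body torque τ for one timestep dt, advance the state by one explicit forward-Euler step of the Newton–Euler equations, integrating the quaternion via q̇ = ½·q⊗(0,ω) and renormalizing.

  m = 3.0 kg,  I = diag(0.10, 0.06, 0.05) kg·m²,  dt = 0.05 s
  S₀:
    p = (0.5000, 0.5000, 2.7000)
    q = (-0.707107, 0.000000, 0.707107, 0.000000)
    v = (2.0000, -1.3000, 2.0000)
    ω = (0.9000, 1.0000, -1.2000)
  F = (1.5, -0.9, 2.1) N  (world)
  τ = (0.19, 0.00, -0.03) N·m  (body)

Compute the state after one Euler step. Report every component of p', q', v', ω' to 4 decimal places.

p' = (0.6000, 0.4350, 2.8000)
q' = (-0.7240, -0.0371, 0.6887, 0.0053)
v' = (2.0250, -1.3150, 2.0350)
ω' = (0.9890, 1.0450, -1.1940)

p + v·dt = (0.6000, 0.4350, 2.8000)
v + (F/m)dt = (2.0250, -1.3150, 2.0350)
α = I⁻¹(τ − ω×Iω) = (1.7800, 0.9000, 0.1200)
ω' = ω + α·dt = (0.9890, 1.0450, -1.1940)
Hamilton product q⊗(0,ω) = (-0.7071070, -1.4849247, -0.7071070, 0.2121321)
updated quaternion q' = (-0.7240, -0.0371, 0.6887, 0.0053)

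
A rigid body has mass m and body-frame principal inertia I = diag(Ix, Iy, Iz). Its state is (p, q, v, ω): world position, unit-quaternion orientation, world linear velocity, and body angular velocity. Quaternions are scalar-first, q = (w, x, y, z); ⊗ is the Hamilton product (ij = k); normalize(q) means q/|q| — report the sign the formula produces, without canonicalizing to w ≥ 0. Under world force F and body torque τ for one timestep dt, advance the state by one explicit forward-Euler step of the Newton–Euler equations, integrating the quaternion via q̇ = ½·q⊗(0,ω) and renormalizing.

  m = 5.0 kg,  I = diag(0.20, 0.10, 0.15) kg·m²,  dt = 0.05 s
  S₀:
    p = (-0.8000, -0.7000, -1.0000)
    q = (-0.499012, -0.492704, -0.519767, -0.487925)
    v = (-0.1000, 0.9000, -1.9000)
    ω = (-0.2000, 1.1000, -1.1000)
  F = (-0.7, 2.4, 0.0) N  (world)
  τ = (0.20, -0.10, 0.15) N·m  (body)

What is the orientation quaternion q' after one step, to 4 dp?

q⊗(0,ω) = (-0.0635146, 1.2082636, -0.9933026, -0.0970146)
q + ½dt·q⊗(0,ω), renormalized = (-0.5002, -0.4621, -0.5442, -0.4900)

q' = (-0.5002, -0.4621, -0.5442, -0.4900)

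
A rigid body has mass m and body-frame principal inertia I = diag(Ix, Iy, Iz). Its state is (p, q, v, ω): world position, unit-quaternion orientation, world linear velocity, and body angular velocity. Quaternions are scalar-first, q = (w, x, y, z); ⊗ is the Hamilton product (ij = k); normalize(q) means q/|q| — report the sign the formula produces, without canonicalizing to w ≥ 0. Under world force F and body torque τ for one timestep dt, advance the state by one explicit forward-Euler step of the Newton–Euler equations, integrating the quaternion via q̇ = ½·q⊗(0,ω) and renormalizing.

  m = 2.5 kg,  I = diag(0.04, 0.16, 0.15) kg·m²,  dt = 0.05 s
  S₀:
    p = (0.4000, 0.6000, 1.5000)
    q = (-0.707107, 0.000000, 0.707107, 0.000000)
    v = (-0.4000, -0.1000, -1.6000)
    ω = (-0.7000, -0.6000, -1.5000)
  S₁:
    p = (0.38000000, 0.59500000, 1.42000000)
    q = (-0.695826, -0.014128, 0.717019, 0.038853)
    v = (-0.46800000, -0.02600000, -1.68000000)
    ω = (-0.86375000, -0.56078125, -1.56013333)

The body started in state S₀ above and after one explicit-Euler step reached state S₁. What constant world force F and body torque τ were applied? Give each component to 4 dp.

F = (-3.4000, 3.7000, -4.0000)
τ = (-0.1400, 0.0100, -0.1300)

rate change Δω = (-0.16375000, 0.03921875, -0.06013333)
applied torque τ = (-0.1400, 0.0100, -0.1300)
v₁ − v₀ = (-0.06800000, 0.07400000, -0.08000000)
applied force F = (-3.4000, 3.7000, -4.0000)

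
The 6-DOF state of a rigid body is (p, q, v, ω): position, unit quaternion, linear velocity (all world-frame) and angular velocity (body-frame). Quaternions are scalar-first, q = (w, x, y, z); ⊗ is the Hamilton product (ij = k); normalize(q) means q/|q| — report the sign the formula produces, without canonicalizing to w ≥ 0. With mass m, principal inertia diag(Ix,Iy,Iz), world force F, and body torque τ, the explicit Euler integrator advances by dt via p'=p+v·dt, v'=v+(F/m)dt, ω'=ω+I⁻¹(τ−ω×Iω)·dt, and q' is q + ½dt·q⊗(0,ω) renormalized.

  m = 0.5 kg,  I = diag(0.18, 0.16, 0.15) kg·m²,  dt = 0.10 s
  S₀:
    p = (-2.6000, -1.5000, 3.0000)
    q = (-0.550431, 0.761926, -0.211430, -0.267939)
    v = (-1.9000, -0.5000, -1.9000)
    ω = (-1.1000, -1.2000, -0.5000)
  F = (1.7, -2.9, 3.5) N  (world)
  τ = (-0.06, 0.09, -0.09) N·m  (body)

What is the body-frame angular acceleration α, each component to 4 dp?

α = (-0.3000, 0.4594, -0.4240)

precession coupling ω×(Iω) = (-0.0060, 0.0165, -0.0264)
(τ − ω×Iω)/I = (-0.3000, 0.4594, -0.4240)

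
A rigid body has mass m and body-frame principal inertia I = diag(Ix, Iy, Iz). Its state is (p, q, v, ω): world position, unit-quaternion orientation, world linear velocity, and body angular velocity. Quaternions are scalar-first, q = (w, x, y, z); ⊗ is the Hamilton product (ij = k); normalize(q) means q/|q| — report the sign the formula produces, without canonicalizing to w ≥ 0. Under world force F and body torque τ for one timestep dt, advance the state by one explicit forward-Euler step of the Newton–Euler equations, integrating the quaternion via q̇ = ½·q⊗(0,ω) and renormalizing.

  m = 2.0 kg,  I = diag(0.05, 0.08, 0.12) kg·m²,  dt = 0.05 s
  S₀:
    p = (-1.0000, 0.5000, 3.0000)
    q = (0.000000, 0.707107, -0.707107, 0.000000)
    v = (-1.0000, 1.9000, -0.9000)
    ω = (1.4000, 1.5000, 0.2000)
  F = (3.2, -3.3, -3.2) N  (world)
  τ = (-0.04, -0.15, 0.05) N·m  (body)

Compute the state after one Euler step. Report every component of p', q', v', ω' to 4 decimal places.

p' = (-1.0500, 0.5950, 2.9550)
q' = (0.0018, 0.7026, -0.7097, 0.0512)
v' = (-0.9200, 1.8175, -0.9800)
ω' = (1.3480, 1.4185, 0.1946)

α = I⁻¹(τ − ω×Iω) = (-1.0400, -1.6300, -0.1083)
ω + α·dt = (1.3480, 1.4185, 0.1946)
q⊗(0,ω) = (0.0707107, -0.1414214, -0.1414214, 2.0506103)
updated quaternion q' = (0.0018, 0.7026, -0.7097, 0.0512)
a = (1.6000, -1.6500, -1.6000)
p + v·dt = (-1.0500, 0.5950, 2.9550)
new velocity v' = (-0.9200, 1.8175, -0.9800)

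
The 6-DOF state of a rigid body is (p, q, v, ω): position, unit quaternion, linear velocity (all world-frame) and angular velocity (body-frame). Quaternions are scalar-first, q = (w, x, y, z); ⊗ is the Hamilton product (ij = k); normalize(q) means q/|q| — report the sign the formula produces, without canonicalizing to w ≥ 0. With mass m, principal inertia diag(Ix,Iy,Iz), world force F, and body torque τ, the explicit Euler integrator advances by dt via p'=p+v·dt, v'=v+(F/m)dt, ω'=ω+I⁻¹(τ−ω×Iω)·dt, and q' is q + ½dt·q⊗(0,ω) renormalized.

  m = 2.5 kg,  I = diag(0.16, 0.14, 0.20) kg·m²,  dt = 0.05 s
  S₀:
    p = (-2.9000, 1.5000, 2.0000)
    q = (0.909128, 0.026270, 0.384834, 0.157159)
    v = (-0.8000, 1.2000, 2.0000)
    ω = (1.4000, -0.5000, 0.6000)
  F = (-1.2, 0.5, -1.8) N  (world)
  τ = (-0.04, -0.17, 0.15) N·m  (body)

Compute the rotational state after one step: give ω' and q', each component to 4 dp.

ω' = (1.3931, -0.5487, 0.6340)
q' = (0.9099, 0.0658, 0.3783, 0.1569)

precession coupling ω×(Iω) = (-0.0180, -0.0336, 0.0140)
(τ − ω×Iω)/I = (-0.1375, -0.9743, 0.6800)
ω' = ω + α·dt = (1.3931, -0.5487, 0.6340)
2q̇ = q⊗(0,ω) = (0.0613436, 1.5822591, -0.2503034, -0.0064258)
q + ½dt·q⊗(0,ω), renormalized = (0.9099, 0.0658, 0.3783, 0.1569)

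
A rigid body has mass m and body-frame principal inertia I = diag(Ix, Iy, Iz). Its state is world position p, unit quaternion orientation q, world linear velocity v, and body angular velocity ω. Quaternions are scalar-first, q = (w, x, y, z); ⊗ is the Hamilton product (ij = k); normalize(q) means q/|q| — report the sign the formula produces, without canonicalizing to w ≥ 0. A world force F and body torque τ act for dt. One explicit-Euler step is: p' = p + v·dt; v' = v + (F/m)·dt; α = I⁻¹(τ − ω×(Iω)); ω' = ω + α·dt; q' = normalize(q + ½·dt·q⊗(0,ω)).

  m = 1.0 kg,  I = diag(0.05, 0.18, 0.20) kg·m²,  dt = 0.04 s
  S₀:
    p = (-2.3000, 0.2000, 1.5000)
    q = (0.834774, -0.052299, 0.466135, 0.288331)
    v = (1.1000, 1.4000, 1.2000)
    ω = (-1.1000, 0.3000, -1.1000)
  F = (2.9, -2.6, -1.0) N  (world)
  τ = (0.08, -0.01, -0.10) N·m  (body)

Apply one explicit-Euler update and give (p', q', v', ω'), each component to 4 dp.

p' = (-2.2560, 0.2560, 1.5480)
q' = (0.8368, -0.0826, 0.4634, 0.2798)
v' = (1.2160, 1.2960, 1.1600)
ω' = (-1.0307, 0.3381, -1.1114)

precession coupling ω×(Iω) = (-0.0066, -0.1815, -0.0429)
angular accel α = (1.7320, 0.9528, -0.2855)
ω' = ω + α·dt = (-1.0307, 0.3381, -1.1114)
q⊗(0,ω) = (0.1197947, -1.5174992, -0.1242608, -0.4211926)
updated quaternion q' = (0.8368, -0.0826, 0.4634, 0.2798)
p + v·dt = (-2.2560, 0.2560, 1.5480)
new velocity v' = (1.2160, 1.2960, 1.1600)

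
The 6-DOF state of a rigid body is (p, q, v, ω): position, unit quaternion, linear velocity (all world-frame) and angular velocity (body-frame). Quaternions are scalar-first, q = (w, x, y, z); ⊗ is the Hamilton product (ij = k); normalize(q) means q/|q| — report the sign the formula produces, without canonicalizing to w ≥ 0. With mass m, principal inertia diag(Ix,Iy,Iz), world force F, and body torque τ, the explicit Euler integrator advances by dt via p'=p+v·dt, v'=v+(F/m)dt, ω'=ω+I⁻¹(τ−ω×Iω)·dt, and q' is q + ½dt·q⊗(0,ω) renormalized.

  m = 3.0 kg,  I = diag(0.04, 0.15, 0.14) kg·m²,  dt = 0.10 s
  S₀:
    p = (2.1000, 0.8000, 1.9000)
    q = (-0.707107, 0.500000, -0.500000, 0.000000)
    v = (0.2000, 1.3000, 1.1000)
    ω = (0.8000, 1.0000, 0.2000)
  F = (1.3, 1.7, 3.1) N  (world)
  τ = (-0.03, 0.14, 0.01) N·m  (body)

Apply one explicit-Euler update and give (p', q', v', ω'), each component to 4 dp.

α = I⁻¹(τ − ω×Iω) = (-0.7000, 1.0400, -0.5571)
new body rate ω' = (0.7300, 1.1040, 0.1443)
Hamilton product q⊗(0,ω) = (0.1000000, -0.6656856, -0.8071070, 0.7585786)
q' = normalize(q + ½dt·q⊗(0,ω)) = (-0.7006, 0.4657, -0.5392, 0.0378)
linear accel F/m = (0.4333, 0.5667, 1.0333)
p' = p + v·dt = (2.1200, 0.9300, 2.0100)
v + (F/m)dt = (0.2433, 1.3567, 1.2033)

p' = (2.1200, 0.9300, 2.0100)
q' = (-0.7006, 0.4657, -0.5392, 0.0378)
v' = (0.2433, 1.3567, 1.2033)
ω' = (0.7300, 1.1040, 0.1443)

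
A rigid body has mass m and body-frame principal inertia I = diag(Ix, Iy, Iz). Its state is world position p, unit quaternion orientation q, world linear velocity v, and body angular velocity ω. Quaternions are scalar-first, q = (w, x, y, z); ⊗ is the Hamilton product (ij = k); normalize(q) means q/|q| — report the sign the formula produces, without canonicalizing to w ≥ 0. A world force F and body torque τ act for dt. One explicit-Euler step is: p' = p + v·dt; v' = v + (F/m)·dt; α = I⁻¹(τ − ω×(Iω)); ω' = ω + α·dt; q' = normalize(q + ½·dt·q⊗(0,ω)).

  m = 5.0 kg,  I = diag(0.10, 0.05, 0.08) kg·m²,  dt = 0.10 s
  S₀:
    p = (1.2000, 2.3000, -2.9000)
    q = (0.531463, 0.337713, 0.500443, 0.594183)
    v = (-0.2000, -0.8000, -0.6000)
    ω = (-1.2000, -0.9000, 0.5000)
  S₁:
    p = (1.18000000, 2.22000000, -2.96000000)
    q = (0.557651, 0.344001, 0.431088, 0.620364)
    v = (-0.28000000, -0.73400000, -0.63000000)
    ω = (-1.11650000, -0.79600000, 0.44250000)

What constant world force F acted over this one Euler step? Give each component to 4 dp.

velocity change Δv = (-0.08000000, 0.06600000, -0.03000000)
F = m·Δv/dt = (-4.0000, 3.3000, -1.5000)

F = (-4.0000, 3.3000, -1.5000)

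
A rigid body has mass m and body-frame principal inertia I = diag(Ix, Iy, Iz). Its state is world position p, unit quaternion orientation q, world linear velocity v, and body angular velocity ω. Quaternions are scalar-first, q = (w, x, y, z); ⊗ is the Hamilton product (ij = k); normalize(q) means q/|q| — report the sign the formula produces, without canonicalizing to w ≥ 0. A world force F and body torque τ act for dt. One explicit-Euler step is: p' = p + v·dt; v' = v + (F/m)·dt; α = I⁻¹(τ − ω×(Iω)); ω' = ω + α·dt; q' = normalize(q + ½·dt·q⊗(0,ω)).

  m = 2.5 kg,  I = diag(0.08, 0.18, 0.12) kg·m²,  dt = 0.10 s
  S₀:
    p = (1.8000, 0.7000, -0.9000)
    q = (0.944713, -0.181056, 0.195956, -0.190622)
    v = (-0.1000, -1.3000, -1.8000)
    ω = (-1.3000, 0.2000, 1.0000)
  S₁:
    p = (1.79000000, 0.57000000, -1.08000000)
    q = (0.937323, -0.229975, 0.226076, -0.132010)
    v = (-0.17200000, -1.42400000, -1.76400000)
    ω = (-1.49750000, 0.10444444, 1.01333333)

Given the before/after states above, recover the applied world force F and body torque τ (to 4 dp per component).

Δω = ω₁−ω₀ = (-0.19750000, -0.09555556, 0.01333333)
I·α + gyro = (-0.1700, -0.1200, -0.0100)
v₁ − v₀ = (-0.07200000, -0.12400000, 0.03600000)
m·(v₁−v₀)/dt = (-1.8000, -3.1000, 0.9000)

F = (-1.8000, -3.1000, 0.9000)
τ = (-0.1700, -0.1200, -0.0100)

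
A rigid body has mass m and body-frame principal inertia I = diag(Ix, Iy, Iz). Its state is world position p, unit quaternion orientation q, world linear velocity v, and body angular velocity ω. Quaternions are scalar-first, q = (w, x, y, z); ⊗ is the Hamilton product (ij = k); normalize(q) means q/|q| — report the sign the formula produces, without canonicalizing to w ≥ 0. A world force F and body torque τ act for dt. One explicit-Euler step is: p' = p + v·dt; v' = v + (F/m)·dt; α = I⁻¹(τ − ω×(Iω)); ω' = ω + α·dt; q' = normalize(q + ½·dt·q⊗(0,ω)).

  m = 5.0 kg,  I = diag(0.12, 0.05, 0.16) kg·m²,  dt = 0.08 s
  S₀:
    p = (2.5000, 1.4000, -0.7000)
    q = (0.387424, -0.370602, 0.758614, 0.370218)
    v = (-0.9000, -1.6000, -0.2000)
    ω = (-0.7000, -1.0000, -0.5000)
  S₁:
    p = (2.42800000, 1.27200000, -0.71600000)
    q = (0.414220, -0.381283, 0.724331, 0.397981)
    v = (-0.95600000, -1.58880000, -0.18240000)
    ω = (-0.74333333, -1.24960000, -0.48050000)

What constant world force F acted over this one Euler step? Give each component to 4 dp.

F = (-3.5000, 0.7000, 1.1000)

Δv = v₁−v₀ = (-0.05600000, 0.01120000, 0.01760000)
m·(v₁−v₀)/dt = (-3.5000, 0.7000, 1.1000)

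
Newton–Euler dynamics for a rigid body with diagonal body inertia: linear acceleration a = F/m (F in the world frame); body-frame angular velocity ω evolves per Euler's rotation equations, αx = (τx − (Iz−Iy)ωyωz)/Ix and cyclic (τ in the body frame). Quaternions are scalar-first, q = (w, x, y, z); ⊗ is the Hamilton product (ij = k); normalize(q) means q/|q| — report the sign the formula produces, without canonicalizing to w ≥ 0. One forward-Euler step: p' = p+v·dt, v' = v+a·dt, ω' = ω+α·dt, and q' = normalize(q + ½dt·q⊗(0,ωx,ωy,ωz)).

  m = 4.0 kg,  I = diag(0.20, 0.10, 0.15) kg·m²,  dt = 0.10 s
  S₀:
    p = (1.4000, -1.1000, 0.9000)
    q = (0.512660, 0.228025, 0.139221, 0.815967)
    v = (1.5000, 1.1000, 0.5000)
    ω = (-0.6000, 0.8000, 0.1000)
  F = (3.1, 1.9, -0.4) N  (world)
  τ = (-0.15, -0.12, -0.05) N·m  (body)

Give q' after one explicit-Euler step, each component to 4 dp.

q' = (0.5092, 0.1805, 0.1339, 0.8308)

2q̇ = q⊗(0,ω) = (-0.0561585, -0.9464475, -0.1022547, 0.3172186)
q' = normalize(q + ½dt·q⊗(0,ω)) = (0.5092, 0.1805, 0.1339, 0.8308)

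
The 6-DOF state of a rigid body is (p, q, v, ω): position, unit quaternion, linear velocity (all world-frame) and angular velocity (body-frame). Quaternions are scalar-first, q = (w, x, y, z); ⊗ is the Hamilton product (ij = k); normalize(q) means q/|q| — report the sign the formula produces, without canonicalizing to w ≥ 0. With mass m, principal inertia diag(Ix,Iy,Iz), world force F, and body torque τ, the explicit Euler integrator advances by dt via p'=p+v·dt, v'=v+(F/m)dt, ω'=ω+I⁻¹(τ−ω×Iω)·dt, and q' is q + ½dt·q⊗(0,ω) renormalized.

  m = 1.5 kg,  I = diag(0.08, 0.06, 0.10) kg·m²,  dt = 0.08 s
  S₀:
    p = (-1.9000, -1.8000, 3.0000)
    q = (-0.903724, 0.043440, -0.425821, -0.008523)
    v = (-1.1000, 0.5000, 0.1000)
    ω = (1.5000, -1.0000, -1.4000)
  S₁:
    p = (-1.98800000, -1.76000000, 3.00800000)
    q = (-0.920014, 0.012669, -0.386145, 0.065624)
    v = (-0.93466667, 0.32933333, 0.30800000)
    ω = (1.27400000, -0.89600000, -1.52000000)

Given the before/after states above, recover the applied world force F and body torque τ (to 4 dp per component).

F = (3.1000, -3.2000, 3.9000)
τ = (-0.1700, 0.1200, -0.1200)

Δω = ω₁−ω₀ = (-0.22600000, 0.10400000, -0.12000000)
ω₀×(Iω₀) = (0.0560, 0.0420, 0.0300)
applied torque τ = (-0.1700, 0.1200, -0.1200)
velocity change Δv = (0.16533333, -0.17066667, 0.20800000)
applied force F = (3.1000, -3.2000, 3.9000)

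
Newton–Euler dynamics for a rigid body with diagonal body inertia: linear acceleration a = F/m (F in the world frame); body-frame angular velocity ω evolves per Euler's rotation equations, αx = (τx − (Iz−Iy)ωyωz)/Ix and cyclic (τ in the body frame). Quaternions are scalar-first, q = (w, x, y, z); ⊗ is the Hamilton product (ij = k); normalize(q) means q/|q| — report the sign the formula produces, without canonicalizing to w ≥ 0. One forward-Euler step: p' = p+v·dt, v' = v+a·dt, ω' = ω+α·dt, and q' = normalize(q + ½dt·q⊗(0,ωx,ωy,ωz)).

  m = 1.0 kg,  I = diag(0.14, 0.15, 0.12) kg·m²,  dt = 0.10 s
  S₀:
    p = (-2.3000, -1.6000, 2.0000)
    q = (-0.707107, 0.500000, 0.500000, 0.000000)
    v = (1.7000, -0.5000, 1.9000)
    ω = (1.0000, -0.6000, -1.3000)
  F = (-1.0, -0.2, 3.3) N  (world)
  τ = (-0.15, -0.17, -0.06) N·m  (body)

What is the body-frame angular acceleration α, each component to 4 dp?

α = (-0.9043, -0.9600, -0.4500)

gyro term ω×Iω = (-0.0234, -0.0260, -0.0060)
(τ − ω×Iω)/I = (-0.9043, -0.9600, -0.4500)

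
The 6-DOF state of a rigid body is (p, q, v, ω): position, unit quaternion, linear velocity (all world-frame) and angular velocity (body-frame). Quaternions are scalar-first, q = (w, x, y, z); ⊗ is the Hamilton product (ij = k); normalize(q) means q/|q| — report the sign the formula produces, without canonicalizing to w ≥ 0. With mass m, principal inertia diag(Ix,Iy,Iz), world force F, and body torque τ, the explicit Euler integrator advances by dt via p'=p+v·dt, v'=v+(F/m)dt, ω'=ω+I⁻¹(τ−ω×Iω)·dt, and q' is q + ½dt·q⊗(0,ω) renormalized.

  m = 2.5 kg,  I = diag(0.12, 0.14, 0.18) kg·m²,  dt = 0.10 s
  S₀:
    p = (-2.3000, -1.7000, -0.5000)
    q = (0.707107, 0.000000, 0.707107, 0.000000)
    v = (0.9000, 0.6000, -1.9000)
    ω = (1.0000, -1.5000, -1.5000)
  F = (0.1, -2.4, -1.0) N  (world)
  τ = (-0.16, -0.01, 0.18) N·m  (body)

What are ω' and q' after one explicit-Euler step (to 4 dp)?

ω' = (0.7917, -1.5714, -1.3833)
q' = (0.7550, -0.0176, 0.6496, -0.0878)

(τ − ω×Iω)/I = (-2.0833, -0.7143, 1.1667)
new body rate ω' = (0.7917, -1.5714, -1.3833)
Hamilton product q⊗(0,ω) = (1.0606605, -0.3535535, -1.0606605, -1.7677675)
q' = normalize(q + ½dt·q⊗(0,ω)) = (0.7550, -0.0176, 0.6496, -0.0878)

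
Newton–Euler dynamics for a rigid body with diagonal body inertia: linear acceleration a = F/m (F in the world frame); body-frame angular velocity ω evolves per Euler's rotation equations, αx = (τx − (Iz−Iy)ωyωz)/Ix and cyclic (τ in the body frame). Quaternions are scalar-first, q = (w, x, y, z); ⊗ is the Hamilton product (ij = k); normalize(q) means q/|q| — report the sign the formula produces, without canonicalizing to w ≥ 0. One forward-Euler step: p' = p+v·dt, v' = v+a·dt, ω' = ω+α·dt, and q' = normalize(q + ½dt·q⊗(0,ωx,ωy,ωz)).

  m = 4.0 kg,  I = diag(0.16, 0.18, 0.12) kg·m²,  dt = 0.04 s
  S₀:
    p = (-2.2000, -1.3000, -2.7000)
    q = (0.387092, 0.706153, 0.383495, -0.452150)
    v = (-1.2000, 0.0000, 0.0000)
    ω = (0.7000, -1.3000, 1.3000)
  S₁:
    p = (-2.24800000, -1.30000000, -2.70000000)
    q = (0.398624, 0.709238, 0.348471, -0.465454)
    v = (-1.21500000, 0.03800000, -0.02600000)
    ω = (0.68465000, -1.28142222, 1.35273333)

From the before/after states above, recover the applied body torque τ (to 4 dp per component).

Δω = ω₁−ω₀ = (-0.01535000, 0.01857778, 0.05273333)
precession coupling = (0.1014, 0.0364, -0.0182)
applied torque τ = (0.0400, 0.1200, 0.1400)

τ = (0.0400, 0.1200, 0.1400)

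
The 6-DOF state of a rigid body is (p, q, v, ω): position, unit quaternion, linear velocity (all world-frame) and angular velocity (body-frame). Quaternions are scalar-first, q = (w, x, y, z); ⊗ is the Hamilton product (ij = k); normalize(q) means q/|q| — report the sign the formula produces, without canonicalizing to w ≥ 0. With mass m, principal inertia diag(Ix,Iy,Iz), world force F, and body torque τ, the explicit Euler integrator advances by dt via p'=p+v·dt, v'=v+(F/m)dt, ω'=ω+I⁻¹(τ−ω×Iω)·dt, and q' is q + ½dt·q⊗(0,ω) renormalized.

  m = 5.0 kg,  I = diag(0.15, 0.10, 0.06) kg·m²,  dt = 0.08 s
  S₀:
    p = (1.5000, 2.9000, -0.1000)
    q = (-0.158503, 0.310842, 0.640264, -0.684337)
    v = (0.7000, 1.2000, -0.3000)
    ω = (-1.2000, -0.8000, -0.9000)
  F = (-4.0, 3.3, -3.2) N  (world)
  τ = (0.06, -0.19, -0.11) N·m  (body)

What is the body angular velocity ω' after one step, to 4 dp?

ω' = (-1.1526, -1.0298, -0.9827)

α = I⁻¹(τ − ω×Iω) = (0.5920, -2.8720, -1.0333)
new body rate ω' = (-1.1526, -1.0298, -0.9827)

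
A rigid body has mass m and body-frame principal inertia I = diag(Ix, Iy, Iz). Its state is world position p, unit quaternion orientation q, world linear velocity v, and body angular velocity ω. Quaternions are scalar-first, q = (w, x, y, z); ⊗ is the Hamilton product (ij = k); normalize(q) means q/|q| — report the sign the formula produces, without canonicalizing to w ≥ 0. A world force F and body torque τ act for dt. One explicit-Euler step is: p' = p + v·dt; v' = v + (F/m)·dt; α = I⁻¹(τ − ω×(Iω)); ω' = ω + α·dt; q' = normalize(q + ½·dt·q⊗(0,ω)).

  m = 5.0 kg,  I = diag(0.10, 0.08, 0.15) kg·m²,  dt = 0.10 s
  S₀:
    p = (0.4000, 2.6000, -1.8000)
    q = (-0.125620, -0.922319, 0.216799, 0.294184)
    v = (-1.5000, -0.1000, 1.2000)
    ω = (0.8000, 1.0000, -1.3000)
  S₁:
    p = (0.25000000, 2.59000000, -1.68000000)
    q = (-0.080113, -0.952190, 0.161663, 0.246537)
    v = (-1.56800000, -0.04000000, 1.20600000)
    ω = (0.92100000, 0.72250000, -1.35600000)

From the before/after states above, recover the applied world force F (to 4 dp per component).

v₁ − v₀ = (-0.06800000, 0.06000000, 0.00600000)
m·(v₁−v₀)/dt = (-3.4000, 3.0000, 0.3000)

F = (-3.4000, 3.0000, 0.3000)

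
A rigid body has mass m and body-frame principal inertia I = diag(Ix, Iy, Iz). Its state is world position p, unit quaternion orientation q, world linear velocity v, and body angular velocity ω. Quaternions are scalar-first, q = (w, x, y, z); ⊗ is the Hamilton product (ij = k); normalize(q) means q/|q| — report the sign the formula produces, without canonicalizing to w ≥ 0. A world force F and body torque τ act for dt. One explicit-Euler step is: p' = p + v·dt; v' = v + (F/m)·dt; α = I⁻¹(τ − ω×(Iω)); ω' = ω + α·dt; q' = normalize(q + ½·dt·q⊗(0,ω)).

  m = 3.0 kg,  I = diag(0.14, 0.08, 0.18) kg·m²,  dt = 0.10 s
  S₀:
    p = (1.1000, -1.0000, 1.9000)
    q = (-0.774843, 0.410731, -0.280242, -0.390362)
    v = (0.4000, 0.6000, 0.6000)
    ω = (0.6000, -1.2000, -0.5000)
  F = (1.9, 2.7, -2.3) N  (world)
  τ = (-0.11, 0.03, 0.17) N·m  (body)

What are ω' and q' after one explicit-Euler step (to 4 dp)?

ω' = (0.4786, -1.1775, -0.4296)
q' = (-0.8117, 0.3701, -0.2346, -0.3862)

precession coupling ω×(Iω) = (0.0600, 0.0120, 0.0432)
angular accel α = (-1.2143, 0.2250, 0.7044)
ω' = ω + α·dt = (0.4786, -1.1775, -0.4296)
2q̇ = q⊗(0,ω) = (-0.7779100, -0.7932192, 0.9009599, 0.0626895)
q + ½dt·q⊗(0,ω), renormalized = (-0.8117, 0.3701, -0.2346, -0.3862)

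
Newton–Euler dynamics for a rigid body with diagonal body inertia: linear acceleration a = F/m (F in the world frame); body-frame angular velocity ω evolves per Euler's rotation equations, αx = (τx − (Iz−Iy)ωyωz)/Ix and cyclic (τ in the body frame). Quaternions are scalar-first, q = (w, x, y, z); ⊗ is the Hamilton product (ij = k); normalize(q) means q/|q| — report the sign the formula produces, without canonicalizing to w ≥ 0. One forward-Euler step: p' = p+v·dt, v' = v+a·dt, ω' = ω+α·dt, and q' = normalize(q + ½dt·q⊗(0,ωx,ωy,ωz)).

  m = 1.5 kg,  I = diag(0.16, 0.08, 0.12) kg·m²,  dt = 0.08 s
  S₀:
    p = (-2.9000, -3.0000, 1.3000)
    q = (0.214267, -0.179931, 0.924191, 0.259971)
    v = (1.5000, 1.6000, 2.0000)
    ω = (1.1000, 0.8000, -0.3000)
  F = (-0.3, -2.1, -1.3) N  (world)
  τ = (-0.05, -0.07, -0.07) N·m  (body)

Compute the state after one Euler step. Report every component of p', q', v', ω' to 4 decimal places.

new position p' = (-2.7800, -2.8720, 1.4600)
v + (F/m)dt = (1.4840, 1.4880, 1.9307)
ω×(Iω) gyroscopic = (-0.0096, -0.0132, -0.0704)
α = I⁻¹(τ − ω×Iω) = (-0.2525, -0.7100, 0.0033)
ω + α·dt = (1.0798, 0.7432, -0.2997)
2q̇ = q⊗(0,ω) = (-0.4634374, -0.2495404, 0.4034024, -1.2248350)
updated quaternion q' = (0.1954, -0.1896, 0.9389, 0.2107)

p' = (-2.7800, -2.8720, 1.4600)
q' = (0.1954, -0.1896, 0.9389, 0.2107)
v' = (1.4840, 1.4880, 1.9307)
ω' = (1.0798, 0.7432, -0.2997)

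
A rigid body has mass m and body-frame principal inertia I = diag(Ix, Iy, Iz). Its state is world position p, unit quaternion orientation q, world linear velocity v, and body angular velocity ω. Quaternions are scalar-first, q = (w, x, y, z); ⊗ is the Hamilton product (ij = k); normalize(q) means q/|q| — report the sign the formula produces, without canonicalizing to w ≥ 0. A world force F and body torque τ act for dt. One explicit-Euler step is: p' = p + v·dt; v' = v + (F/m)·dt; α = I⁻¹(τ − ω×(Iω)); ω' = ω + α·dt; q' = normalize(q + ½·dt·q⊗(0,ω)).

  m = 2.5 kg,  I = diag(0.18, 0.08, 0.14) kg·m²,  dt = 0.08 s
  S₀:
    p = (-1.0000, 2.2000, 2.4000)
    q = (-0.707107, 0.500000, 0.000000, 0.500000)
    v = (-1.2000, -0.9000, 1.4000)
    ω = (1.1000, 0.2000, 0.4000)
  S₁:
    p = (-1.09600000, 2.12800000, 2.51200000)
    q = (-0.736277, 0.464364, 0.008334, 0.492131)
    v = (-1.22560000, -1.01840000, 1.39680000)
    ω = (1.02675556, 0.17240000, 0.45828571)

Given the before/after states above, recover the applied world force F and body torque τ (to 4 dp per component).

Δv = v₁−v₀ = (-0.02560000, -0.11840000, -0.00320000)
F = m·Δv/dt = (-0.8000, -3.7000, -0.1000)
Δω = ω₁−ω₀ = (-0.07324444, -0.02760000, 0.05828571)
τ = I·(Δω/dt) + ω₀×(Iω₀) = (-0.1600, -0.0100, 0.0800)

F = (-0.8000, -3.7000, -0.1000)
τ = (-0.1600, -0.0100, 0.0800)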